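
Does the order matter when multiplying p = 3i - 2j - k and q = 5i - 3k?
Yes: pq = -18 + 6i + 4j + 10k ≠ -18 - 6i - 4j - 10k = qp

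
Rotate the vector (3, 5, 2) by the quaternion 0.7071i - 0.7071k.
(-2, -5, -3)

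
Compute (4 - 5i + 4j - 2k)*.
4 + 5i - 4j + 2k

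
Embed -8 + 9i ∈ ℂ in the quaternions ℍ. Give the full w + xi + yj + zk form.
-8 + 9i + 0j + 0k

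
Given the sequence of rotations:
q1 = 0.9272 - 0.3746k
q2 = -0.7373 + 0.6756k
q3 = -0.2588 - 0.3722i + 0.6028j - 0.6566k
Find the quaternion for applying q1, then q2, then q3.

q2 · q1 = -0.4305 + 0.9026k
q3 · q2 · q1 = 0.7041 + 0.7043i + 0.0764j + 0.0491k
0.7041 + 0.7043i + 0.0764j + 0.0491k


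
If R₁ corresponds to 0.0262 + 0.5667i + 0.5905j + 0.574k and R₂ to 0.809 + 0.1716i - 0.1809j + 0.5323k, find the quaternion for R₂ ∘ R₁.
-0.2748 + 0.0448i + 0.6761j + 0.6822k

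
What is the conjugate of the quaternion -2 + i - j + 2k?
-2 - i + j - 2k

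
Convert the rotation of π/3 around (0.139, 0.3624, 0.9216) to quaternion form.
0.866 + 0.0695i + 0.1812j + 0.4608k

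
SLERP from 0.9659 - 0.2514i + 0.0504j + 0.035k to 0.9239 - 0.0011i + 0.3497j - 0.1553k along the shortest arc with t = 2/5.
0.9715 - 0.1545i + 0.1746j - 0.0424k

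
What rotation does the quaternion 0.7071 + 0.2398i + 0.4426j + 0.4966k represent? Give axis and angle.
axis = (0.3391, 0.6259, 0.7023), θ = π/2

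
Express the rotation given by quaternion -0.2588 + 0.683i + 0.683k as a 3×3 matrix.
[[0.067, 0.3535, 0.933], [-0.3535, -0.866, 0.3535], [0.933, -0.3535, 0.067]]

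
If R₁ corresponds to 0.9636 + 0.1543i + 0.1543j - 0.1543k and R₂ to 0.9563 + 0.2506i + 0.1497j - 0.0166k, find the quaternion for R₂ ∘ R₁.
0.8572 + 0.3685i + 0.3279j - 0.148k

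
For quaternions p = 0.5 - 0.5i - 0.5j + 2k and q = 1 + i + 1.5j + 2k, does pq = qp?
No: pq = -2.25 - 4i + 3.25j + 2.75k ≠ -2.25 + 4i - 2.75j + 3.25k = qp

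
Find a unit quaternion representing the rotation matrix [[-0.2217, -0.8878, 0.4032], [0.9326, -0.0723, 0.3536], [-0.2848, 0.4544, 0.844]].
0.6225 + 0.0405i + 0.2763j + 0.7311k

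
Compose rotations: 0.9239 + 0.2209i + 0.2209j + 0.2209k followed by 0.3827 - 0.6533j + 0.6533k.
0.3536 - 0.2041i - 0.3747j + 0.8324k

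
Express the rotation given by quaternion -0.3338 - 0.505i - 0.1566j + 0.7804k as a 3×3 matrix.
[[-0.2671, 0.6792, -0.6837], [-0.3628, -0.7281, -0.5816], [-0.8928, 0.0927, 0.4409]]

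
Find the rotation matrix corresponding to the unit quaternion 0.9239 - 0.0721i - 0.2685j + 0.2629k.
[[0.7176, -0.4471, -0.534], [0.5245, 0.8514, -0.008], [0.4582, -0.2744, 0.8454]]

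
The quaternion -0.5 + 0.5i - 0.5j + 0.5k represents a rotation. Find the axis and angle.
axis = (√3/3, -√3/3, √3/3), θ = 4π/3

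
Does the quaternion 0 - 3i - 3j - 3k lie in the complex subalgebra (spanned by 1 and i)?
No. The quaternion -3i - 3j - 3k has j-coefficient y = -3 and k-coefficient z = -3, not both zero, so it does not lie in the complex subalgebra spanned by 1 and i.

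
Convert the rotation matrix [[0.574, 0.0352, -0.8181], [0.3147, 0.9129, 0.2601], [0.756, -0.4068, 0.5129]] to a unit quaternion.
0.866 - 0.1925i - 0.4544j + 0.0807k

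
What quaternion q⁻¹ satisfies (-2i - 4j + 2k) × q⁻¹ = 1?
0.0833i + 0.1667j - 0.0833k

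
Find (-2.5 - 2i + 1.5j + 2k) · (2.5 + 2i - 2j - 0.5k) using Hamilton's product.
1.75 - 6.75i + 11.75j + 7.25k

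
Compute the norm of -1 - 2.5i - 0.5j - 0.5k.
2.784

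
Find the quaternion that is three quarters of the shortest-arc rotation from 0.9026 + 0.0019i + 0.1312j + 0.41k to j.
0.3206 + 0.0007i + 0.936j + 0.1456k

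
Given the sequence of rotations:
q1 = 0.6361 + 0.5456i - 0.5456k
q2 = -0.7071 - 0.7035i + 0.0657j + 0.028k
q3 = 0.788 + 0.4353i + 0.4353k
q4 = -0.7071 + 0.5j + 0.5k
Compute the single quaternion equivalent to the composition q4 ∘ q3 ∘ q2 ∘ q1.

q2 · q1 = -0.0507 - 0.8691i - 0.3268j + 0.3678k
q3 · q2 · q1 = 0.1783 - 0.5647i - 0.7959j + 0.1255k
q4 · q3 · q2 · q1 = 0.2091 + 0.86i + 0.3696j + 0.2828k
0.2091 + 0.86i + 0.3696j + 0.2828k


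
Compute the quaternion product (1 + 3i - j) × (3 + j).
4 + 9i - 2j + 3k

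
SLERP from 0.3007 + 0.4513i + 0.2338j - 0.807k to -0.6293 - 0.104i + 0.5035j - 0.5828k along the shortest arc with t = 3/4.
-0.4343 + 0.0562i + 0.4986j - 0.748k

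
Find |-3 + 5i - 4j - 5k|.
√75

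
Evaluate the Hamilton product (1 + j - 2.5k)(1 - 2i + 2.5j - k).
-4 + 3.25i + 8.5j - 1.5k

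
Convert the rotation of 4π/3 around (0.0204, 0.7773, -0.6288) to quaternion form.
-0.5 + 0.0177i + 0.6732j - 0.5446k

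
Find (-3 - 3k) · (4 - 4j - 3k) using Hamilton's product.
-21 - 12i + 12j - 3k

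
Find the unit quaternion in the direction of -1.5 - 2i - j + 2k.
-0.4472 - 0.5963i - 0.2981j + 0.5963k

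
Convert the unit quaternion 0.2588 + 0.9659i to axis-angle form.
axis = (1, 0, 0), θ = 5π/6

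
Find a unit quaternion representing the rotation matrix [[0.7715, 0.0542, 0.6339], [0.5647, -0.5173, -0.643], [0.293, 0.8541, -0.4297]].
0.454 + 0.8244i + 0.1877j + 0.2811k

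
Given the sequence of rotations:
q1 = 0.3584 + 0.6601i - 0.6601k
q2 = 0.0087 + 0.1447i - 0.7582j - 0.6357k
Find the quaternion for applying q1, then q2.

q2 · q1 = -0.512 + 0.5581i - 0.5958j + 0.2669k
-0.512 + 0.5581i - 0.5958j + 0.2669k


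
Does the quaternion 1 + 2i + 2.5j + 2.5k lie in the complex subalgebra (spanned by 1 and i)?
No. The quaternion 1 + 2i + 2.5j + 2.5k has j-coefficient y = 2.5 and k-coefficient z = 2.5, not both zero, so it does not lie in the complex subalgebra spanned by 1 and i.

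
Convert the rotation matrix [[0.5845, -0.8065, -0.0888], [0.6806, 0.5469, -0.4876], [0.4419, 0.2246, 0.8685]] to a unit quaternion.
0.866 + 0.2056i - 0.1532j + 0.4293k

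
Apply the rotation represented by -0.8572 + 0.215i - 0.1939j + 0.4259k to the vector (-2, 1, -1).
(-0.993, 1.968, -1.068)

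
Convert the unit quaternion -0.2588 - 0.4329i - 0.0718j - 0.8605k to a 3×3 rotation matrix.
[[-0.4912, -0.3832, 0.7822], [0.5076, -0.8557, -0.1005], [0.7079, 0.3476, 0.6149]]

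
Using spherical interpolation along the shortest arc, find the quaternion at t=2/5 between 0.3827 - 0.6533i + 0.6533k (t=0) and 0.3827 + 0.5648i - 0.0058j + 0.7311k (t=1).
0.4789 - 0.186i - 0.003j + 0.8579k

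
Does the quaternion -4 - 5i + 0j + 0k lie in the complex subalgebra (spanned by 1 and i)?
Yes. The quaternion -4 - 5i has j- and k-coefficients y = z = 0, so it lies in the complex subalgebra spanned by 1 and i.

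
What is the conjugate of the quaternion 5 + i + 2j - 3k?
5 - i - 2j + 3k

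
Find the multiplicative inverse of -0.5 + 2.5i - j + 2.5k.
-0.0364 - 0.1818i + 0.0727j - 0.1818k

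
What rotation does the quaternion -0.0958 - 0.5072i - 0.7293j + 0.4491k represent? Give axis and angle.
axis = (-0.5095, -0.7327, 0.4512), θ = 191°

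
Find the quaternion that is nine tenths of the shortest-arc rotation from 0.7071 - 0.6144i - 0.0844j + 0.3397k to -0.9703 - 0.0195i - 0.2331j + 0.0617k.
0.9771 - 0.0521i + 0.2057j - 0.0182k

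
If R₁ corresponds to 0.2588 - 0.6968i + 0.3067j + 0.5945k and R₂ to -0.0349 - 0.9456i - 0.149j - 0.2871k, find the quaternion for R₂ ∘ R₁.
-0.4515 - 0.2209i + 0.7129j - 0.4889k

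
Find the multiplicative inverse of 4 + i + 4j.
0.1212 - 0.0303i - 0.1212j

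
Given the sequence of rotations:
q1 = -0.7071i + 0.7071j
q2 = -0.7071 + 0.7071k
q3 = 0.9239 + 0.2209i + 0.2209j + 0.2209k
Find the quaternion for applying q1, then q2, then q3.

q2 · q1 = -j
q3 · q2 · q1 = 0.2209 + 0.2209i - 0.9239j - 0.2209k
0.2209 + 0.2209i - 0.9239j - 0.2209k


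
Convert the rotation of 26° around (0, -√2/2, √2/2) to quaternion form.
0.9744 - 0.1591j + 0.1591k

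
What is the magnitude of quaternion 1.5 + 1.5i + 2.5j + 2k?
3.841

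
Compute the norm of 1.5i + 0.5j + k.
1.871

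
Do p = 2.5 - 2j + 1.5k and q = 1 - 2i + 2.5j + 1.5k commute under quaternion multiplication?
No: pq = 5.25 - 11.75i + 1.25j + 1.25k ≠ 5.25 + 1.75i + 7.25j + 9.25k = qp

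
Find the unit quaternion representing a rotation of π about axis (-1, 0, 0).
-i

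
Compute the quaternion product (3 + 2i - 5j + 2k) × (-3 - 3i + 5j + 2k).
18 - 35i + 20j - 5k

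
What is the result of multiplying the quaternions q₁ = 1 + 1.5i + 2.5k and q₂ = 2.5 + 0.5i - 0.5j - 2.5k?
8 + 5.5i + 4.5j + 3k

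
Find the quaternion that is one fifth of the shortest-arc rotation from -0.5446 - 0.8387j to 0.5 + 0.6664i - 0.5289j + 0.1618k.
-0.3572 + 0.1868i - 0.9141j + 0.0453k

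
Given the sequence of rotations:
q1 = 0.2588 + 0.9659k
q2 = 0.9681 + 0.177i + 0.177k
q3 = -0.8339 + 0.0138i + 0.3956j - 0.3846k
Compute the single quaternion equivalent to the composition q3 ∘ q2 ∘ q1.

q2 · q1 = 0.0796 + 0.0458i - 0.171j + 0.9809k
q3 · q2 · q1 = 0.3779 + 0.2852i + 0.1429j - 0.8691k
0.3779 + 0.2852i + 0.1429j - 0.8691k


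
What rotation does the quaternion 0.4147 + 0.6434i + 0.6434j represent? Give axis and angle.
axis = (√2/2, √2/2, 0), θ = 131°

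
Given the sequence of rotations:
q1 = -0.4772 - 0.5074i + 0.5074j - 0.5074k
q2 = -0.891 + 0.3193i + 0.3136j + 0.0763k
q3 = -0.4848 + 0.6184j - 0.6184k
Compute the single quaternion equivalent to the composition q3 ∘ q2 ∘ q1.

q2 · q1 = 0.4668 + 0.1019i - 0.4784j + 0.7368k
q3 · q2 · q1 = 0.5252 + 0.1104i + 0.4576j - 0.7089k
0.5252 + 0.1104i + 0.4576j - 0.7089k


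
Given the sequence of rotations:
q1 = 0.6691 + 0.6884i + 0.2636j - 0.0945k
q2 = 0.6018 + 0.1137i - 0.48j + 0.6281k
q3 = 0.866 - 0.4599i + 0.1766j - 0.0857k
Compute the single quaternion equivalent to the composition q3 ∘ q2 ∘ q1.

q2 · q1 = 0.5103 + 0.3701i + 0.2806j + 0.7238k
q3 · q2 · q1 = 0.6246 + 0.2377i + 0.6343j + 0.3887k
0.6246 + 0.2377i + 0.6343j + 0.3887k


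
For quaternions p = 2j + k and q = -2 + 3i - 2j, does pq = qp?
No: pq = 4 + 2i - j - 8k ≠ 4 - 2i - 7j + 4k = qp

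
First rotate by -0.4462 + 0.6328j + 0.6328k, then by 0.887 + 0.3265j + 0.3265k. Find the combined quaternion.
-0.809 + 0.4156j + 0.4156k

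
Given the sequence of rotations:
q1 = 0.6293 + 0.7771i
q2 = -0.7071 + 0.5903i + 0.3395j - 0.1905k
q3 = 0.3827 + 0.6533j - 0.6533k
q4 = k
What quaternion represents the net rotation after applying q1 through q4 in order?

q2 · q1 = -0.9037 - 0.178i + 0.0656j - 0.3837k
q3 · q2 · q1 = -0.6394 - 0.2759i - 0.449j + 0.5598k
q4 · q3 · q2 · q1 = -0.5598 + 0.449i - 0.2759j - 0.6394k
-0.5598 + 0.449i - 0.2759j - 0.6394k


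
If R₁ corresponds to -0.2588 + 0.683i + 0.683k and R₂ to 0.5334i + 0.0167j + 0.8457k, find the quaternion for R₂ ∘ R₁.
-0.9419 - 0.1266i + 0.209j - 0.2303k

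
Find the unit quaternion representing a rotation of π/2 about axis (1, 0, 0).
0.7071 + 0.7071i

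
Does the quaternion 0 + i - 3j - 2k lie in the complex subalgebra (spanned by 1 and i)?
No. The quaternion i - 3j - 2k has j-coefficient y = -3 and k-coefficient z = -2, not both zero, so it does not lie in the complex subalgebra spanned by 1 and i.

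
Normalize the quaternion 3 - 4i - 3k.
0.5145 - 0.686i - 0.5145k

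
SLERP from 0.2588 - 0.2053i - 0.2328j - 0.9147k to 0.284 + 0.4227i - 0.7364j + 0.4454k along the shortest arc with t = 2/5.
0.0424 - 0.3705i + 0.2118j - 0.9034k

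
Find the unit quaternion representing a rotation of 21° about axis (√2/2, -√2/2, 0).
0.9833 + 0.1289i - 0.1289j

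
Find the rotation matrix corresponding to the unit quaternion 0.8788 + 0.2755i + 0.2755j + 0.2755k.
[[0.6964, -0.3324, 0.636], [0.636, 0.6964, -0.3324], [-0.3324, 0.636, 0.6964]]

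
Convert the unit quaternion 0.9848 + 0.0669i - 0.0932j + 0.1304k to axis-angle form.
axis = (0.3852, -0.5366, 0.7508), θ = 20°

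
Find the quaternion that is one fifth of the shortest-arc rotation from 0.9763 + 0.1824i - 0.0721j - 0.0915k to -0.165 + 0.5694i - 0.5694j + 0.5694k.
0.9617 + 0.0016i + 0.1015j - 0.2545k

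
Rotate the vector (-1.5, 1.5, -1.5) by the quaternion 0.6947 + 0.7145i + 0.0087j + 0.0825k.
(-1.828, 1.244, 1.364)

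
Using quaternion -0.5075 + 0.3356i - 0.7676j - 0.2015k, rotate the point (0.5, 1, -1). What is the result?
(-1.493, -0.112, -0.085)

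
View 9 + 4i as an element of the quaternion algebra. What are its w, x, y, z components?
9 + 4i + 0j + 0k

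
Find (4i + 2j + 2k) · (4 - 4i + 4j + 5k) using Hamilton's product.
-2 + 18i - 20j + 32k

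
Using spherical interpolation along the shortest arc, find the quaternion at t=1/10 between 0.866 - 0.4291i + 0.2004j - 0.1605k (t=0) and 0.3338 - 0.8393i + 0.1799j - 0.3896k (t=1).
0.8294 - 0.4846i + 0.2032j - 0.1895k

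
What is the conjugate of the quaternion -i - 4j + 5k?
i + 4j - 5k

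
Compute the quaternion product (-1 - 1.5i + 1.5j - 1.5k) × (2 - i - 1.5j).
-1.25 - 4.25i + 6j + 0.75k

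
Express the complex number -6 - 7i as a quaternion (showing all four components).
-6 - 7i + 0j + 0k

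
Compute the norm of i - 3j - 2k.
√14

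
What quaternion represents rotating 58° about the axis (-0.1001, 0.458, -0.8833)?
0.8746 - 0.0485i + 0.222j - 0.4282k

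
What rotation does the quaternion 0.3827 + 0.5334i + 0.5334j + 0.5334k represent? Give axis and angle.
axis = (√3/3, √3/3, √3/3), θ = 3π/4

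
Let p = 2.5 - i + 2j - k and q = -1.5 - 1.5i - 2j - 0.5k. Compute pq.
-1.75 - 5.25i - 7j + 5.25k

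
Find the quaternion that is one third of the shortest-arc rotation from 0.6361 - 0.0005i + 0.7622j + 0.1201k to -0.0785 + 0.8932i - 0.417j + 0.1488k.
0.5242 - 0.3755i + 0.7637j + 0.0303k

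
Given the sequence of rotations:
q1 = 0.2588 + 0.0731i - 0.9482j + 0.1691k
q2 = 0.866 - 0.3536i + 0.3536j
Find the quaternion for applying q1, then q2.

q2 · q1 = 0.5853 + 0.0316i - 0.6698j + 0.4559k
0.5853 + 0.0316i - 0.6698j + 0.4559k


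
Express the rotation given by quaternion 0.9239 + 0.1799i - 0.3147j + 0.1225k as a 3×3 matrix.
[[0.7719, -0.3396, -0.5374], [0.1131, 0.9053, -0.4095], [0.6256, 0.2553, 0.7372]]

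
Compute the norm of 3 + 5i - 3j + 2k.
√47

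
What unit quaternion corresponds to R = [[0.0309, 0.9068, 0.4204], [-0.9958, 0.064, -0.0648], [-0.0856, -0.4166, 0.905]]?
0.7071 - 0.1244i + 0.1789j - 0.6727k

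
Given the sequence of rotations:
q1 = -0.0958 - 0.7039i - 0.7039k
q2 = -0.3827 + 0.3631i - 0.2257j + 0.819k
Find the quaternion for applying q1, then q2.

q2 · q1 = 0.8687 + 0.3935i - 0.2993j + 0.0321k
0.8687 + 0.3935i - 0.2993j + 0.0321k


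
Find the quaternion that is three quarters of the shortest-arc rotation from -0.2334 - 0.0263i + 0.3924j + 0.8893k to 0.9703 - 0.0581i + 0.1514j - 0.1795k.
-0.8976 + 0.0408i - 0.0018j + 0.4389k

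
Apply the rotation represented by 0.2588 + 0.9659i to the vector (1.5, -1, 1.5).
(1.5, 0.116, -1.799)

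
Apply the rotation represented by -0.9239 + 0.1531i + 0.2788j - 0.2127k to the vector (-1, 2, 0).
(-1.369, 1.247, -1.253)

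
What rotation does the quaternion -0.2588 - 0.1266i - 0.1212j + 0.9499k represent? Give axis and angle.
axis = (-0.1311, -0.1255, 0.9834), θ = 7π/6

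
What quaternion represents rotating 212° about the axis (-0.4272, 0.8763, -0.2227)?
-0.2756 - 0.4107i + 0.8424j - 0.2141k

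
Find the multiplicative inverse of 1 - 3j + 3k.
0.0526 + 0.1579j - 0.1579k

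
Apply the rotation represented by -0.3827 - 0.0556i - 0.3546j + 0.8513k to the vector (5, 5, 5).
(0.834, -8.57, -0.925)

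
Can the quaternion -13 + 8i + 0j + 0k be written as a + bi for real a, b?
Yes. The quaternion -13 + 8i has j- and k-coefficients y = z = 0, so it lies in the complex subalgebra spanned by 1 and i.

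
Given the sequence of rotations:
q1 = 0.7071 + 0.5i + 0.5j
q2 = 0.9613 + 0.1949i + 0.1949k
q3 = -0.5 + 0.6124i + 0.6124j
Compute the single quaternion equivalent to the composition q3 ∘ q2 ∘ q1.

q2 · q1 = 0.5823 + 0.521i + 0.5781j + 0.2353k
q3 · q2 · q1 = -0.9642 + 0.2402i - 0.0765j - 0.0827k
-0.9642 + 0.2402i - 0.0765j - 0.0827k


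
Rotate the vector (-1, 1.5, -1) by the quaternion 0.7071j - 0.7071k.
(1, 1, -1.5)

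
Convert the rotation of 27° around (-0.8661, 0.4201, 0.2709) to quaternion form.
0.9724 - 0.2022i + 0.0981j + 0.0632k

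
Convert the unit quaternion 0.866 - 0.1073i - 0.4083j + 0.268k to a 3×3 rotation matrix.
[[0.5229, -0.3766, -0.7647], [0.5518, 0.8333, -0.033], [0.6497, -0.4047, 0.6436]]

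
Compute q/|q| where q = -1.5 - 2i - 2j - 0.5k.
-0.4629 - 0.6172i - 0.6172j - 0.1543k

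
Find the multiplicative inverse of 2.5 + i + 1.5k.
0.2632 - 0.1053i - 0.1579k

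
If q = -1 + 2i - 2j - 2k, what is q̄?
-1 - 2i + 2j + 2k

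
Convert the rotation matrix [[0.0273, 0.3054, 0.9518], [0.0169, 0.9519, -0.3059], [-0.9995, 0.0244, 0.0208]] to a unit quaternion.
0.7071 + 0.1168i + 0.6899j - 0.102k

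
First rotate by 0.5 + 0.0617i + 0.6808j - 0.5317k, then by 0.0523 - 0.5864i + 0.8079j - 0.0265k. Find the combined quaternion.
-0.5018 - 0.7015i + 0.1261j - 0.4901k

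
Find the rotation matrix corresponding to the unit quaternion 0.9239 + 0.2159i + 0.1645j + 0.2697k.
[[0.8004, -0.4273, 0.4204], [0.5694, 0.7613, -0.3102], [-0.1875, 0.4877, 0.8527]]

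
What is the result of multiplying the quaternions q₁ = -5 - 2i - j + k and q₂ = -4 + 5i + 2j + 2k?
30 - 21i + 3j - 13k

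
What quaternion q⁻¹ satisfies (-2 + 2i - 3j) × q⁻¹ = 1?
-0.1176 - 0.1176i + 0.1765j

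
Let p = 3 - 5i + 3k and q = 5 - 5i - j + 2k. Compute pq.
-16 - 37i - 8j + 26k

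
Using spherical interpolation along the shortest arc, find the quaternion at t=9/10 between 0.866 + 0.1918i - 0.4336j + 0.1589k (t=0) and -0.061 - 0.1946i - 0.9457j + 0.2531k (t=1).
0.0536 - 0.1595i - 0.9508j + 0.26k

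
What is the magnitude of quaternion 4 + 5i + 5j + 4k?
√82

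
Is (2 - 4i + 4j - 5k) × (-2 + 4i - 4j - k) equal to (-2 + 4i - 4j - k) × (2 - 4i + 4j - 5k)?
No: pq = 23 - 8i - 40j + 8k ≠ 23 + 40i + 8j + 8k = qp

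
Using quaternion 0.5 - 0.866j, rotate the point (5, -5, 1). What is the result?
(-3.366, -5, 3.83)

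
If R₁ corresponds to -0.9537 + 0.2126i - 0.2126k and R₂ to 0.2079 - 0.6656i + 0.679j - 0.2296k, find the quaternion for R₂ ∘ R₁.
-0.1056 + 0.5346i - 0.8379j + 0.0304k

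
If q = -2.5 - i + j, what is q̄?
-2.5 + i - j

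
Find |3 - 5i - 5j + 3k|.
√68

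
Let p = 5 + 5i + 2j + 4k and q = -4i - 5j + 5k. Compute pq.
10 + 10i - 66j + 8k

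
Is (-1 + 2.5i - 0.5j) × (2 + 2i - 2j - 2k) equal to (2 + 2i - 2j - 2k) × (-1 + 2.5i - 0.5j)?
No: pq = -8 + 4i + 6j - 2k ≠ -8 + 2i - 4j + 6k = qp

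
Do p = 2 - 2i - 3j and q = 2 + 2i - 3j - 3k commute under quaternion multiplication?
No: pq = -1 + 9i - 18j + 6k ≠ -1 - 9i - 6j - 18k = qp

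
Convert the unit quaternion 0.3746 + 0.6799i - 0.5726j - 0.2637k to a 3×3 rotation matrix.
[[0.2052, -0.5811, -0.7876], [-0.9762, -0.0636, -0.2074], [0.0704, 0.8114, -0.5803]]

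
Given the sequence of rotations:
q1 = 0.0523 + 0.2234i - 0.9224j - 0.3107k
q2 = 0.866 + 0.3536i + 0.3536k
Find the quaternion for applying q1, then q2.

q2 · q1 = 0.0762 + 0.5381i - 0.6099j - 0.5767k
0.0762 + 0.5381i - 0.6099j - 0.5767k


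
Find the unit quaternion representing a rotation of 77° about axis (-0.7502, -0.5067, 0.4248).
0.7826 - 0.467i - 0.3154j + 0.2644k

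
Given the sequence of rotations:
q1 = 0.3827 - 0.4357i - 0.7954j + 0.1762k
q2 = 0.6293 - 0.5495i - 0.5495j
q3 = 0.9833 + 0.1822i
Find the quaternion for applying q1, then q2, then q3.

q2 · q1 = -0.4357 - 0.5813i - 0.614j + 0.3085k
q3 · q2 · q1 = -0.3225 - 0.651i - 0.66j + 0.1915k
-0.3225 - 0.651i - 0.66j + 0.1915k


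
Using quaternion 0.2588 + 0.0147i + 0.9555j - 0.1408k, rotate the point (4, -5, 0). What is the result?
(-3.967, -4.979, -0.688)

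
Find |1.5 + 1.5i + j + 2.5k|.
3.428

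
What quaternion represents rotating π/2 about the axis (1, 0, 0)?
0.7071 + 0.7071i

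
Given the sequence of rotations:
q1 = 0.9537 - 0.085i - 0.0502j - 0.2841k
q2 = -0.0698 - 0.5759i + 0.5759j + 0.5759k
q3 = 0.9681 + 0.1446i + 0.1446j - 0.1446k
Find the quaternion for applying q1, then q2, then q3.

q2 · q1 = 0.077 - 0.678i + 0.3402j + 0.6469k
q3 · q2 · q1 = 0.2169 - 0.5025i + 0.345j + 0.7624k
0.2169 - 0.5025i + 0.345j + 0.7624k


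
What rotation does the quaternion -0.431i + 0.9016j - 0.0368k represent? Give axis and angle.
axis = (-0.431, 0.9016, -0.0368), θ = π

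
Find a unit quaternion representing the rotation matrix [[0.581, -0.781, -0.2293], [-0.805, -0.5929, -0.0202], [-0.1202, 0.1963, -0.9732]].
0.061 + 0.887i - 0.447j - 0.0985k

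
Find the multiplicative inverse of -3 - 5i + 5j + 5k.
-0.0357 + 0.0595i - 0.0595j - 0.0595k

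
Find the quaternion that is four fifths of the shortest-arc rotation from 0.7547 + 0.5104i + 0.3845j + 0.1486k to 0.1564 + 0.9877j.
0.3156 + 0.1226i + 0.9403j + 0.0357k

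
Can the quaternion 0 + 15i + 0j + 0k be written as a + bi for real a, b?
Yes. The quaternion 15i has j- and k-coefficients y = z = 0, so it lies in the complex subalgebra spanned by 1 and i.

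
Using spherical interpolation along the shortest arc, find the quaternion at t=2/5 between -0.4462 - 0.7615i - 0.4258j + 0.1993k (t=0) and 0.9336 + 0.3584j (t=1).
-0.7246 - 0.5069i - 0.4476j + 0.1327k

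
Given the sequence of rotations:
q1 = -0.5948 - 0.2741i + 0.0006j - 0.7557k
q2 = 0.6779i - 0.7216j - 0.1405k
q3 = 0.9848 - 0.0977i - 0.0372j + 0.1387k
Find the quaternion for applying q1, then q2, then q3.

q2 · q1 = 0.0801 + 0.1422i + 0.98j - 0.1138k
q3 · q2 · q1 = 0.145 + 0.0005i + 0.9707j - 0.1914k
0.145 + 0.0005i + 0.9707j - 0.1914k


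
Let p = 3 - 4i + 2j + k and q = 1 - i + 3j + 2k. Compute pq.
-9 - 6i + 18j - 3k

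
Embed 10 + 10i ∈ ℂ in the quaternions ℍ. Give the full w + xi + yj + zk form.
10 + 10i + 0j + 0k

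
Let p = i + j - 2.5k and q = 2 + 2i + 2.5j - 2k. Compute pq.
-9.5 + 6.25i - j - 4.5k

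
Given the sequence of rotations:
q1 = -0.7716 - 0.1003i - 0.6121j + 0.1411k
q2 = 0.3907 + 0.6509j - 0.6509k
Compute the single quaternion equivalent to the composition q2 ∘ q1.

q2 · q1 = 0.1888 - 0.3458i - 0.6761j + 0.6226k
0.1888 - 0.3458i - 0.6761j + 0.6226k


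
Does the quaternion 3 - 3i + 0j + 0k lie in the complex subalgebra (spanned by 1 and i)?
Yes. The quaternion 3 - 3i has j- and k-coefficients y = z = 0, so it lies in the complex subalgebra spanned by 1 and i.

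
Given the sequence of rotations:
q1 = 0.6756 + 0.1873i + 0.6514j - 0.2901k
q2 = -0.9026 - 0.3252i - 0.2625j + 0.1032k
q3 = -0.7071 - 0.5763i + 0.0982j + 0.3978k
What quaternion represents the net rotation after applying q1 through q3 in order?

q2 · q1 = -0.348 - 0.3798i - 0.8403j + 0.1689k
q3 · q2 · q1 = 0.0425 + 0.82i + 0.5063j + 0.2637k
0.0425 + 0.82i + 0.5063j + 0.2637k


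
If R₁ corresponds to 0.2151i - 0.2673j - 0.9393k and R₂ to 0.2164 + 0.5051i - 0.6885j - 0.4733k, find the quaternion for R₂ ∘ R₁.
-0.7373 + 0.5667i + 0.3148j - 0.1902k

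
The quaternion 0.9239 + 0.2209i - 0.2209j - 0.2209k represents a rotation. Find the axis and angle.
axis = (√3/3, -√3/3, -√3/3), θ = π/4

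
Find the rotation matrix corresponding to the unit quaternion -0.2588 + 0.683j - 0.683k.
[[-0.866, -0.3535, -0.3535], [0.3535, 0.067, -0.933], [0.3535, -0.933, 0.067]]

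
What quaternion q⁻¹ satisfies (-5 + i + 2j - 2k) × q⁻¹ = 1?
-0.1471 - 0.0294i - 0.0588j + 0.0588k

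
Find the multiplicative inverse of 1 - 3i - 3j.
0.0526 + 0.1579i + 0.1579j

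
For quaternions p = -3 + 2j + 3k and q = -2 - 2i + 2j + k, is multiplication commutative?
No: pq = -1 + 2i - 16j - 5k ≠ -1 + 10i - 4j - 13k = qp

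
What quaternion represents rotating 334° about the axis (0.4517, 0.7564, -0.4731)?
-0.9744 + 0.1016i + 0.1702j - 0.1064k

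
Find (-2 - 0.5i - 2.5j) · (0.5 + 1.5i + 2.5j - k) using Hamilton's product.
6 - 0.75i - 6.75j + 4.5k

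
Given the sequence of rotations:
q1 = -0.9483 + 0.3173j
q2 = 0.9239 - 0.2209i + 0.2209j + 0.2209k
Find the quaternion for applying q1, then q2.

q2 · q1 = -0.9462 + 0.1394i + 0.0837j - 0.2796k
-0.9462 + 0.1394i + 0.0837j - 0.2796k


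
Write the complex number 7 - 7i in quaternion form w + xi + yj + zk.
7 - 7i + 0j + 0k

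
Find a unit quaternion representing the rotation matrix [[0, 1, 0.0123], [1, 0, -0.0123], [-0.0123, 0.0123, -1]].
0.0087 + 0.7071i + 0.7071j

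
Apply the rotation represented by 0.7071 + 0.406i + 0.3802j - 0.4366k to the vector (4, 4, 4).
(5.756, -3.703, -1.075)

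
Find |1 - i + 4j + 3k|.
√27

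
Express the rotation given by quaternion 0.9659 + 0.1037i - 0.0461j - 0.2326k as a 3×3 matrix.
[[0.8875, 0.4398, -0.1373], [-0.4589, 0.8703, -0.1789], [0.0408, 0.2218, 0.9742]]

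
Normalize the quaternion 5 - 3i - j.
0.8452 - 0.5071i - 0.169j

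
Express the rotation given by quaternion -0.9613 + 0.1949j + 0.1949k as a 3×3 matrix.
[[0.8481, 0.3747, -0.3747], [-0.3747, 0.924, 0.076], [0.3747, 0.076, 0.924]]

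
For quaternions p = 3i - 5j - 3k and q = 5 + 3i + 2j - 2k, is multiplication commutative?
No: pq = -5 + 31i - 28j + 6k ≠ -5 - i - 22j - 36k = qp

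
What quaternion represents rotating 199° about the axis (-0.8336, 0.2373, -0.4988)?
-0.165 - 0.8222i + 0.234j - 0.492k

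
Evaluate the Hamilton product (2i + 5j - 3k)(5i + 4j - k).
-33 + 7i - 13j - 17k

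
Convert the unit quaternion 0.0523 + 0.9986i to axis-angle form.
axis = (1, 0, 0), θ = 174°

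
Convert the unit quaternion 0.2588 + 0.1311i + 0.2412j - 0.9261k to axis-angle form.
axis = (0.1357, 0.2497, -0.9588), θ = 5π/6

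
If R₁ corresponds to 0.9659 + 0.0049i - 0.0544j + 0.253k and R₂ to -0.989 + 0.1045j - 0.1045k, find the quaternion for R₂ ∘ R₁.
-0.9232 + 0.0159i + 0.1542j - 0.3517k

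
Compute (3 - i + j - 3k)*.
3 + i - j + 3k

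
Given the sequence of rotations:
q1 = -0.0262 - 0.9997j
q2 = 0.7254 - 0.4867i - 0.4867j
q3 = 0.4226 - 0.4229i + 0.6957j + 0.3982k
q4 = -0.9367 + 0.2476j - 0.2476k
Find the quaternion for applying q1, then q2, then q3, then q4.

q2 · q1 = -0.5056 + 0.0128i - 0.7124j + 0.4866k
q3 · q2 · q1 = 0.0936 + 0.8414i - 0.4419j + 0.2967k
q4 · q3 · q2 · q1 = 0.0952 - 0.8241i + 0.2288j - 0.5094k
0.0952 - 0.8241i + 0.2288j - 0.5094k


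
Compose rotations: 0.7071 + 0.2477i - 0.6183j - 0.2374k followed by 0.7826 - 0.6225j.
0.1685 + 0.3416i - 0.9241j - 0.0316k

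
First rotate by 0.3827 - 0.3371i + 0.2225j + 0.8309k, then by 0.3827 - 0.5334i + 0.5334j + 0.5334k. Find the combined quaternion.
-0.5952 - 0.0086i + 0.5527j + 0.5832k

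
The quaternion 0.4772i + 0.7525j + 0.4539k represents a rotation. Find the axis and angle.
axis = (0.4772, 0.7525, 0.4539), θ = π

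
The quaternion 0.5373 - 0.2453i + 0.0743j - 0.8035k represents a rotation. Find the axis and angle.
axis = (-0.2909, 0.0881, -0.9527), θ = 115°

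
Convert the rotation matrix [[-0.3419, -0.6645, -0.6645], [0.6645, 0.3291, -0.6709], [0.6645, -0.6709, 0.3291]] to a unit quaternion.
0.5737 - 0.5792j + 0.5792k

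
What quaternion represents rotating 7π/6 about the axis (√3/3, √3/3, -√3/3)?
-0.2588 + 0.5577i + 0.5577j - 0.5577k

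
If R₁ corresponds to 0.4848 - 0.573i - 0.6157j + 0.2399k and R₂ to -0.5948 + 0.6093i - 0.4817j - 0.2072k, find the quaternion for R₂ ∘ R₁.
-0.1861 + 0.3931i + 0.1052j - 0.8943k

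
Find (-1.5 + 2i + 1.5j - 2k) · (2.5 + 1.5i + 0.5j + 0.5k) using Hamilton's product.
-6.5 + 4.5i - j - 7k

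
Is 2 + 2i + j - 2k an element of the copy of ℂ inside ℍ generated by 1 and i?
No. The quaternion 2 + 2i + j - 2k has j-coefficient y = 1 and k-coefficient z = -2, not both zero, so it does not lie in the complex subalgebra spanned by 1 and i.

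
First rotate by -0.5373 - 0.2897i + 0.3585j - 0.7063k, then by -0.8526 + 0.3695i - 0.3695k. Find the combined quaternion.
0.3042 + 0.1809i + 0.0624j + 0.9332k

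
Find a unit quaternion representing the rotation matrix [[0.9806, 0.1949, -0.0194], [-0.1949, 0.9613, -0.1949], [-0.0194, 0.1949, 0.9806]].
0.9903 + 0.0984i - 0.0984k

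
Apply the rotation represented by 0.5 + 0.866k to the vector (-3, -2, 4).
(3.232, -1.598, 4)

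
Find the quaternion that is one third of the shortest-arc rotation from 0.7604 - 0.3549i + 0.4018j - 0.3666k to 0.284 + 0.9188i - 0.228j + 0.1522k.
0.479 - 0.6838i + 0.4186j - 0.3575k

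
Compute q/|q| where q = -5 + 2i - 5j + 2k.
-0.6565 + 0.2626i - 0.6565j + 0.2626k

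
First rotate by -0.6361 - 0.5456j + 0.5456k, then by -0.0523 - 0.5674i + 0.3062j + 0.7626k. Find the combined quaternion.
-0.2157 + 0.9441i + 0.1433j - 0.2041k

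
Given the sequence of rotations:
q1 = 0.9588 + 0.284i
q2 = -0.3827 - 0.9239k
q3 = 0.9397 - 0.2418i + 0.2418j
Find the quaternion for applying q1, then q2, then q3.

q2 · q1 = -0.3669 - 0.1087i - 0.2624j - 0.8858k
q3 · q2 · q1 = -0.3076 - 0.2276i - 0.5495j - 0.7427k
-0.3076 - 0.2276i - 0.5495j - 0.7427k


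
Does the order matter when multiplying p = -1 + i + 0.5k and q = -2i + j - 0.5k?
Yes: pq = 2.25 + 1.5i - 1.5j + 1.5k ≠ 2.25 + 2.5i - 0.5j - 0.5k = qp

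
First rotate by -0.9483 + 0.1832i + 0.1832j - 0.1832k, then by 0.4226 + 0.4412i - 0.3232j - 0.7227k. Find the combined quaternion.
-0.5548 - 0.1494i + 0.3323j + 0.748k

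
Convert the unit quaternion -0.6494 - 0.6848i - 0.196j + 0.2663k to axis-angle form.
axis = (-0.9005, -0.2577, 0.3502), θ = 261°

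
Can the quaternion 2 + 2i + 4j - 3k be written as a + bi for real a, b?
No. The quaternion 2 + 2i + 4j - 3k has j-coefficient y = 4 and k-coefficient z = -3, not both zero, so it does not lie in the complex subalgebra spanned by 1 and i.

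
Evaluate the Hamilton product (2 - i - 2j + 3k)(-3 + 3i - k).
11i + 14j - 5k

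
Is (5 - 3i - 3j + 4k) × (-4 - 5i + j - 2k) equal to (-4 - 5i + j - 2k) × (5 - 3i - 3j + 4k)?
No: pq = -24 - 11i - 9j - 44k ≠ -24 - 15i + 43j - 8k = qp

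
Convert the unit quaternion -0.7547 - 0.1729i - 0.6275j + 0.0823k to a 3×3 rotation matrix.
[[0.1989, 0.3412, 0.9187], [0.0928, 0.9267, -0.3643], [-0.9756, 0.1577, 0.1527]]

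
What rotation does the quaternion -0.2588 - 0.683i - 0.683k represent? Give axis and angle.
axis = (-√2/2, 0, -√2/2), θ = 7π/6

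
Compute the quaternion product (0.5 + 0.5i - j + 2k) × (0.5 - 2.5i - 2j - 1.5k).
2.5 + 4.5i - 5.75j - 3.25k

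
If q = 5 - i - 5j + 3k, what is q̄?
5 + i + 5j - 3k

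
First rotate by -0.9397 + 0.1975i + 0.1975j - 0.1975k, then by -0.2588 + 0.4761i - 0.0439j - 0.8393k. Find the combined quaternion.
-0.0079 - 0.3241i - 0.0816j + 0.9425k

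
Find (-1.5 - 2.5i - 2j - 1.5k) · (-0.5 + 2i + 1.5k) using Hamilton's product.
8 - 4.75i + 1.75j + 2.5k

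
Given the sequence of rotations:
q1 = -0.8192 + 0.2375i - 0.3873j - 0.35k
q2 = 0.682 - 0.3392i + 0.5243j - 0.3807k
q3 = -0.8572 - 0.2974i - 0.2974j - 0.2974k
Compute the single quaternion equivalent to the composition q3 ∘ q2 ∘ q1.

q2 · q1 = -0.4083 + 0.1089i - 0.9028j + 0.08k
q3 · q2 · q1 = 0.1377 - 0.2642i + 0.8867j + 0.3537k
0.1377 - 0.2642i + 0.8867j + 0.3537k


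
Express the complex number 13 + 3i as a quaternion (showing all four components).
13 + 3i + 0j + 0k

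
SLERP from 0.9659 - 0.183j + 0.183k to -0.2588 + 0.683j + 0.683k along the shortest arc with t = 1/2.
0.7746 - 0.5477j - 0.3162k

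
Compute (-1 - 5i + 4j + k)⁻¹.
-0.0233 + 0.1163i - 0.093j - 0.0233k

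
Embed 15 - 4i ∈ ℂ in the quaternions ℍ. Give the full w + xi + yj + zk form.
15 - 4i + 0j + 0k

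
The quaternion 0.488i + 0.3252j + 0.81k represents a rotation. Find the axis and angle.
axis = (0.488, 0.3252, 0.81), θ = π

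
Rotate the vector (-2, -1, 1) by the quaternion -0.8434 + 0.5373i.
(-2, 0.484, 1.329)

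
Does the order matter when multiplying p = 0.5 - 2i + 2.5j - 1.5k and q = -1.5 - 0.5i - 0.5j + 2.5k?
Yes: pq = 3.25 + 8.25i + 1.75j + 5.75k ≠ 3.25 - 2.75i - 9.75j + 1.25k = qp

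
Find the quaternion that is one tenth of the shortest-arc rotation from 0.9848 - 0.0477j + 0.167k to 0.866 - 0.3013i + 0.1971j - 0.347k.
0.9926 - 0.0325i - 0.0223j + 0.1151k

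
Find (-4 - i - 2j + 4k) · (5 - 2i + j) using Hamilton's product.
-20 - i - 22j + 15k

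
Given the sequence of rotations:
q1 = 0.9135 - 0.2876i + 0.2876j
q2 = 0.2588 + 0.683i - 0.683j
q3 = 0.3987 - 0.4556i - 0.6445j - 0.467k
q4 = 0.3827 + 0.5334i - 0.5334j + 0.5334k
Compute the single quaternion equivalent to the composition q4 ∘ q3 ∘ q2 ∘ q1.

q2 · q1 = 0.6293 + 0.5495i - 0.5495j
q3 · q2 · q1 = 0.1471 - 0.3242i - 0.8813j + 0.3106k
q4 · q3 · q2 · q1 = -0.4065 + 0.2588i - 0.7543j - 0.4457k
-0.4065 + 0.2588i - 0.7543j - 0.4457k


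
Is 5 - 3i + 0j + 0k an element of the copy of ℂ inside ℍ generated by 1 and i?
Yes. The quaternion 5 - 3i has j- and k-coefficients y = z = 0, so it lies in the complex subalgebra spanned by 1 and i.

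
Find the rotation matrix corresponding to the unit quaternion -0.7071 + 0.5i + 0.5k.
[[0.5, 0.7071, 0.5], [-0.7071, 0, 0.7071], [0.5, -0.7071, 0.5]]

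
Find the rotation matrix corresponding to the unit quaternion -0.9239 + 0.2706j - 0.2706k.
[[0.7071, -0.5, -0.5], [0.5, 0.8536, -0.1464], [0.5, -0.1464, 0.8536]]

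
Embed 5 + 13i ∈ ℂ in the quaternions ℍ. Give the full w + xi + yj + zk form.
5 + 13i + 0j + 0k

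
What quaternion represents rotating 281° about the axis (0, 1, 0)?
-0.7716 + 0.6361j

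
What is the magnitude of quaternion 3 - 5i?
√34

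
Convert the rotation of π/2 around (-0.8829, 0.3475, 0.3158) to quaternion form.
0.7071 - 0.6243i + 0.2457j + 0.2233k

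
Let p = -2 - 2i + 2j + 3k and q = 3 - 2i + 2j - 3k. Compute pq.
-5 - 14i - 10j + 15k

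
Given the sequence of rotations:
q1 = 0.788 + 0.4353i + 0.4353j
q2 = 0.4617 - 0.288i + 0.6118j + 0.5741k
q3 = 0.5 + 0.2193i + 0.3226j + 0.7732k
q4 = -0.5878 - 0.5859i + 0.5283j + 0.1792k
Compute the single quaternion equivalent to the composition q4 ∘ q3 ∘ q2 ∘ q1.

q2 · q1 = 0.2229 - 0.2759i + 0.933j + 0.0607k
q3 · q2 · q1 = -0.176 - 0.7909i + 0.3118j + 0.4963k
q4 · q3 · q2 · q1 = -0.6136 + 0.7743i - 0.1272j - 0.0881k
-0.6136 + 0.7743i - 0.1272j - 0.0881k


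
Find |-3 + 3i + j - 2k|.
√23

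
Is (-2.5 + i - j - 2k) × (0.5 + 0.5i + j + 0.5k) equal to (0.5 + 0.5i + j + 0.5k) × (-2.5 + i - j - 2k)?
No: pq = 0.25 + 0.75i - 4.5j - 0.75k ≠ 0.25 - 2.25i - 1.5j - 3.75k = qp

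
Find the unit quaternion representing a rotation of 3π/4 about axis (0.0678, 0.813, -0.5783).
0.3827 + 0.0626i + 0.7511j - 0.5343k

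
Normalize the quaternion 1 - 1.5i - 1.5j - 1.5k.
0.3592 - 0.5388i - 0.5388j - 0.5388k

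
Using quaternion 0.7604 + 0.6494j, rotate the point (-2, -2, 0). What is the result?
(-0.313, -2, 1.975)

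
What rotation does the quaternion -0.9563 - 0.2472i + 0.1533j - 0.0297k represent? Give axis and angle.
axis = (-0.8455, 0.5243, -0.1016), θ = 326°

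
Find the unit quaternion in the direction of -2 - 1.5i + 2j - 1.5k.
-0.5657 - 0.4243i + 0.5657j - 0.4243k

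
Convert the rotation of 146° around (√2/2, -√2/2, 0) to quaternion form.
0.2924 + 0.6762i - 0.6762j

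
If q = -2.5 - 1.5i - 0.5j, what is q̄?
-2.5 + 1.5i + 0.5j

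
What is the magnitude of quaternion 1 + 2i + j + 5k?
√31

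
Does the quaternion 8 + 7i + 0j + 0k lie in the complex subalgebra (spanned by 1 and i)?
Yes. The quaternion 8 + 7i has j- and k-coefficients y = z = 0, so it lies in the complex subalgebra spanned by 1 and i.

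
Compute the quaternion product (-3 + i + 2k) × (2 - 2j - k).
-4 + 6i + 7j + 5k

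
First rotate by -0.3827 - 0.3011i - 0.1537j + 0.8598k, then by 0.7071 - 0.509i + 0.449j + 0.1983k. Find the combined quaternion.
-0.5254 + 0.3984i + 0.0974j + 0.7455k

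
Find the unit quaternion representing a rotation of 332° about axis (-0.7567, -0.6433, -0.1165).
-0.9703 - 0.1831i - 0.1556j - 0.0282k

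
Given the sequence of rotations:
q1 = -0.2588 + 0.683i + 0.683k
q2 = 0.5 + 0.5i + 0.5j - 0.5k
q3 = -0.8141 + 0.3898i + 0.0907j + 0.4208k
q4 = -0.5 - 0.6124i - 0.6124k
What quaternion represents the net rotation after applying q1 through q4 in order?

q2 · q1 = -0.1294 + 0.5536i - 0.8124j + 0.1294k
q3 · q2 · q1 = -0.0912 - 0.1475i + 0.8322j - 0.5267k
q4 · q3 · q2 · q1 = -0.3673 + 0.6392i - 0.6483j - 0.1904k
-0.3673 + 0.6392i - 0.6483j - 0.1904k


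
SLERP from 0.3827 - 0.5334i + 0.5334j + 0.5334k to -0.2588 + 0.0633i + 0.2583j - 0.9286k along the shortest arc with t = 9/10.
0.2884 - 0.1238i - 0.1769j + 0.9329k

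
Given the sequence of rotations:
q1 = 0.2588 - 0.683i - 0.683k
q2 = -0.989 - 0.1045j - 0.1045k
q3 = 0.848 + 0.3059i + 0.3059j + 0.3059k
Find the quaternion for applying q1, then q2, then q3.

q2 · q1 = -0.3273 + 0.7469i + 0.0443j + 0.5771k
q3 · q2 · q1 = -0.6961 + 0.6962i - 0.0106j + 0.1743k
-0.6961 + 0.6962i - 0.0106j + 0.1743k


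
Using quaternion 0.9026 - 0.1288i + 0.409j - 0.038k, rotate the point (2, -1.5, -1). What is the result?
(0.632, -1.995, -1.694)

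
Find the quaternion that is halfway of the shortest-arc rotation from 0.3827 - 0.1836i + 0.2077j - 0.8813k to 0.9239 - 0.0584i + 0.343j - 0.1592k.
0.736 - 0.1363i + 0.3102j - 0.5861k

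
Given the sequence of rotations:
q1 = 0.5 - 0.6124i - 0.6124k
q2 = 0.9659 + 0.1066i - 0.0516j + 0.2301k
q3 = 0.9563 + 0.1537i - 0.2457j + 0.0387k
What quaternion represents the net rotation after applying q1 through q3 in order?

q2 · q1 = 0.6891 - 0.5066i - 0.1014j - 0.5081k
q3 · q2 · q1 = 0.7316 - 0.2498i - 0.2078j - 0.5993k
0.7316 - 0.2498i - 0.2078j - 0.5993k


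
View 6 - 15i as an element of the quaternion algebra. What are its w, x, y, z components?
6 - 15i + 0j + 0k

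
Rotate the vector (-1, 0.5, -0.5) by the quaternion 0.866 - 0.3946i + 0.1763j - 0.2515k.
(-0.915, 0.558, -0.592)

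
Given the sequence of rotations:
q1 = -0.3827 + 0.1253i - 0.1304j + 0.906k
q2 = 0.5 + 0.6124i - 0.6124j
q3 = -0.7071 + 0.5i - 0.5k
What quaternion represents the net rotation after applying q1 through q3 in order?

q2 · q1 = -0.3479 - 0.7265i - 0.3857j + 0.4499k
q3 · q2 · q1 = 0.8342 + 0.1469i + 0.411j - 0.337k
0.8342 + 0.1469i + 0.411j - 0.337k


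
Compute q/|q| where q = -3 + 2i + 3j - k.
-0.6255 + 0.417i + 0.6255j - 0.2085k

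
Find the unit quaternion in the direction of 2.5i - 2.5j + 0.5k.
0.7001i - 0.7001j + 0.14k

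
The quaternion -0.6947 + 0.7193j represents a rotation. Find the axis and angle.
axis = (0, 1, 0), θ = 268°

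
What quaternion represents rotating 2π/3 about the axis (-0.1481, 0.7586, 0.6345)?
0.5 - 0.1283i + 0.657j + 0.5495k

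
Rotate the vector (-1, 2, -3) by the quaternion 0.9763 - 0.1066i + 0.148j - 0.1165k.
(-1.479, 1.638, -3.022)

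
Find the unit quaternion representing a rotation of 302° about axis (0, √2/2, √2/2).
-0.8746 + 0.3428j + 0.3428k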